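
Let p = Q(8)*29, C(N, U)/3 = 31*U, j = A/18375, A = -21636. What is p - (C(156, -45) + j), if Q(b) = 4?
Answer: 26350837/6125 ≈ 4302.2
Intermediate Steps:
j = -7212/6125 (j = -21636/18375 = -21636*1/18375 = -7212/6125 ≈ -1.1775)
C(N, U) = 93*U (C(N, U) = 3*(31*U) = 93*U)
p = 116 (p = 4*29 = 116)
p - (C(156, -45) + j) = 116 - (93*(-45) - 7212/6125) = 116 - (-4185 - 7212/6125) = 116 - 1*(-25640337/6125) = 116 + 25640337/6125 = 26350837/6125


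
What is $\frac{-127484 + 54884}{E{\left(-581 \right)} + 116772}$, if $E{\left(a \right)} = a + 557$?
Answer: $- \frac{6050}{9729} \approx -0.62185$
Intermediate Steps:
$E{\left(a \right)} = 557 + a$
$\frac{-127484 + 54884}{E{\left(-581 \right)} + 116772} = \frac{-127484 + 54884}{\left(557 - 581\right) + 116772} = - \frac{72600}{-24 + 116772} = - \frac{72600}{116748} = \left(-72600\right) \frac{1}{116748} = - \frac{6050}{9729}$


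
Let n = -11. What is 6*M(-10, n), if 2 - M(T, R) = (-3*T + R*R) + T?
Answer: -834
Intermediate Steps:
M(T, R) = 2 - R² + 2*T (M(T, R) = 2 - ((-3*T + R*R) + T) = 2 - ((-3*T + R²) + T) = 2 - ((R² - 3*T) + T) = 2 - (R² - 2*T) = 2 + (-R² + 2*T) = 2 - R² + 2*T)
6*M(-10, n) = 6*(2 - 1*(-11)² + 2*(-10)) = 6*(2 - 1*121 - 20) = 6*(2 - 121 - 20) = 6*(-139) = -834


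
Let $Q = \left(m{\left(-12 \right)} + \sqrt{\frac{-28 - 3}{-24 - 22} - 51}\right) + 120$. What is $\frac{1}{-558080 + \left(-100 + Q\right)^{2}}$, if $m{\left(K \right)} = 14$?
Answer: $- \frac{46 i}{68 \sqrt{106490} + 25620819 i} \approx -1.7954 \cdot 10^{-6} - 1.555 \cdot 10^{-9} i$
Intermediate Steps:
$Q = 134 + \frac{i \sqrt{106490}}{46}$ ($Q = \left(14 + \sqrt{\frac{-28 - 3}{-24 - 22} - 51}\right) + 120 = \left(14 + \sqrt{- \frac{31}{-46} - 51}\right) + 120 = \left(14 + \sqrt{\left(-31\right) \left(- \frac{1}{46}\right) - 51}\right) + 120 = \left(14 + \sqrt{\frac{31}{46} - 51}\right) + 120 = \left(14 + \sqrt{- \frac{2315}{46}}\right) + 120 = \left(14 + \frac{i \sqrt{106490}}{46}\right) + 120 = 134 + \frac{i \sqrt{106490}}{46} \approx 134.0 + 7.0941 i$)
$\frac{1}{-558080 + \left(-100 + Q\right)^{2}} = \frac{1}{-558080 + \left(-100 + \left(134 + \frac{i \sqrt{106490}}{46}\right)\right)^{2}} = \frac{1}{-558080 + \left(34 + \frac{i \sqrt{106490}}{46}\right)^{2}}$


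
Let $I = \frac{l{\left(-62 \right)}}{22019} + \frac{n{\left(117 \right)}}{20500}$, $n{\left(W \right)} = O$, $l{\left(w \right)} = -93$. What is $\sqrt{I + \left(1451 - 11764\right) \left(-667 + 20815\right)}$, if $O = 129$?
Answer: $\frac{i \sqrt{423369789722421809460855}}{45138950} \approx 14415.0 i$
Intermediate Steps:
$n{\left(W \right)} = 129$
$I = \frac{933951}{451389500}$ ($I = - \frac{93}{22019} + \frac{129}{20500} = \frac{933951}{451389500} \approx 0.0020691$)
$\sqrt{I + \left(1451 - 11764\right) \left(-667 + 20815\right)} = \sqrt{\frac{933951}{451389500} + \left(1451 - 11764\right) \left(-667 + 20815\right)} = \sqrt{\frac{933951}{451389500} - 207786324} = \sqrt{- \frac{93792564896264049}{451389500}} = \frac{i \sqrt{423369789722421809460855}}{45138950}$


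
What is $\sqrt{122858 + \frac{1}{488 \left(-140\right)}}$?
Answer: $\frac{11 \sqrt{296205967330}}{17080} \approx 350.51$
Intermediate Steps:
$\sqrt{122858 + \frac{1}{488 \left(-140\right)}} = \sqrt{122858 + \frac{1}{-68320}} = \sqrt{122858 - \frac{1}{68320}} = \sqrt{\frac{8393658559}{68320}} = \frac{11 \sqrt{296205967330}}{17080}$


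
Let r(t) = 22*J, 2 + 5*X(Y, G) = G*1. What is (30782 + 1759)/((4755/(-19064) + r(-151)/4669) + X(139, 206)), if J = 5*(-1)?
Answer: 14482342112280/18036511789 ≈ 802.95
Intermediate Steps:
X(Y, G) = -⅖ + G/5 (X(Y, G) = -⅖ + (G*1)/5 = -⅖ + G/5)
J = -5
r(t) = -110 (r(t) = 22*(-5) = -110)
(30782 + 1759)/((4755/(-19064) + r(-151)/4669) + X(139, 206)) = (30782 + 1759)/((4755/(-19064) - 110/4669) + (-⅖ + (⅕)*206)) = 32541/((4755*(-1/19064) - 110*1/4669) + (-⅖ + 206/5)) = 32541/((-4755/19064 - 110/4669) + 204/5) = 32541/(-24298135/89009816 + 204/5) = 32541/(18036511789/445049080) = 32541*(445049080/18036511789) = 14482342112280/18036511789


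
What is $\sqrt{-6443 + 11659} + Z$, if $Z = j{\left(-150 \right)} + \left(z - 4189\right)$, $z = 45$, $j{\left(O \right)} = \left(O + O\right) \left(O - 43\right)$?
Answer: $53756 + 4 \sqrt{326} \approx 53828.0$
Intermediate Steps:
$j{\left(O \right)} = 2 O \left(-43 + O\right)$
$Z = 53756$ ($Z = 2 \left(-150\right) \left(-43 - 150\right) + \left(45 - 4189\right) = 2 \left(-150\right) \left(-193\right) + \left(45 - 4189\right) = 57900 - 4144 = 53756$)
$\sqrt{-6443 + 11659} + Z = \sqrt{-6443 + 11659} + 53756 = \sqrt{5216} + 53756 = 4 \sqrt{326} + 53756 = 53756 + 4 \sqrt{326}$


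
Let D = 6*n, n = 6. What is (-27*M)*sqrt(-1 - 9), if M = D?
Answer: -972*I*sqrt(10) ≈ -3073.7*I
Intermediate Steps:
D = 36 (D = 6*6 = 36)
M = 36
(-27*M)*sqrt(-1 - 9) = (-27*36)*sqrt(-1 - 9) = -972*I*sqrt(10)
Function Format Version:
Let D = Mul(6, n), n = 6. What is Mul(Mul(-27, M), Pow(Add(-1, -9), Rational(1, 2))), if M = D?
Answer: Mul(-972, I, Pow(10, Rational(1, 2))) ≈ Mul(-3073.7, I)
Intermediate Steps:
D = 36 (D = Mul(6, 6) = 36)
M = 36
Mul(Mul(-27, M), Pow(Add(-1, -9), Rational(1, 2))) = Mul(Mul(-27, 36), Pow(Add(-1, -9), Rational(1, 2))) = Mul(-972, Pow(-10, Rational(1, 2))) = Mul(-972, Mul(I, Pow(10, Rational(1, 2)))) = Mul(-972, I, Pow(10, Rational(1, 2)))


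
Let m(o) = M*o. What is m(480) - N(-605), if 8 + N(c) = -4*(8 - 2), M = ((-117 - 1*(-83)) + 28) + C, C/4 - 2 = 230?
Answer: 442592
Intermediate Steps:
C = 928 (C = 8 + 4*230 = 8 + 920 = 928)
M = 922 (M = ((-117 - 1*(-83)) + 28) + 928 = ((-117 + 83) + 28) + 928 = (-34 + 28) + 928 = -6 + 928 = 922)
N(c) = -32 (N(c) = -8 - 4*(8 - 2) = -8 - 4*6 = -8 - 24 = -32)
m(o) = 922*o
m(480) - N(-605) = 922*480 - 1*(-32) = 442560 + 32 = 442592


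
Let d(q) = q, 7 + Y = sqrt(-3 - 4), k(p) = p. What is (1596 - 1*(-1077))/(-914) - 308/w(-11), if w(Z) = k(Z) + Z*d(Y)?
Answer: -268491/39302 - 28*I*sqrt(7)/43 ≈ -6.8315 - 1.7228*I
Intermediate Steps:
Y = -7 + I*sqrt(7) (Y = -7 + sqrt(-3 - 4) = -7 + sqrt(-7) = -7 + I*sqrt(7) ≈ -7.0 + 2.6458*I)
w(Z) = Z + Z*(-7 + I*sqrt(7))
(1596 - 1*(-1077))/(-914) - 308/w(-11) = (1596 - 1*(-1077))/(-914) - 308*(-1/(11*(-6 + I*sqrt(7)))) = (1596 + 1077)*(-1/914) - 308/(66 - 11*I*sqrt(7)) = 2673*(-1/914) - 308/(66 - 11*I*sqrt(7)) = -2673/914 - 308/(66 - 11*I*sqrt(7))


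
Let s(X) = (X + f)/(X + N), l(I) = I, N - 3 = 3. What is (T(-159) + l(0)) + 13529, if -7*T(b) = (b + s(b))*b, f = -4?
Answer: 507023/51 ≈ 9941.6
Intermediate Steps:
N = 6 (N = 3 + 3 = 6)
s(X) = (-4 + X)/(6 + X) (s(X) = (X - 4)/(X + 6) = (-4 + X)/(6 + X))
T(b) = -b*(b + (-4 + b)/(6 + b))/7 (T(b) = -(b + (-4 + b)/(6 + b))*b/7 = -b*(b + (-4 + b)/(6 + b))/7)
(T(-159) + l(0)) + 13529 = ((⅐)*(-159)*(4 - 1*(-159)² - 7*(-159))/(6 - 159) + 0) + 13529 = ((⅐)*(-159)*(4 - 1*25281 + 1113)/(-153) + 0) + 13529 = ((⅐)*(-159)*(-1/153)*(4 - 25281 + 1113) + 0) + 13529 = ((⅐)*(-159)*(-1/153)*(-24164) + 0) + 13529 = (-182956/51 + 0) + 13529 = -182956/51 + 13529 = 507023/51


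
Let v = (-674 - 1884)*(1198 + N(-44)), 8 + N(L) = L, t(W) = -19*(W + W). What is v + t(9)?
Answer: -2931810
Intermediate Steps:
t(W) = -38*W
N(L) = -8 + L
v = -2931468 (v = (-674 - 1884)*(1198 + (-8 - 44)) = -2558*(1198 - 52) = -2558*1146 = -2931468)
v + t(9) = -2931468 - 38*9 = -2931468 - 342 = -2931810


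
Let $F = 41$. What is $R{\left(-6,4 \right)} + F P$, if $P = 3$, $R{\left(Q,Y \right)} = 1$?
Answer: $124$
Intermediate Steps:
$R{\left(-6,4 \right)} + F P = 1 + 41 \cdot 3 = 1 + 123 = 124$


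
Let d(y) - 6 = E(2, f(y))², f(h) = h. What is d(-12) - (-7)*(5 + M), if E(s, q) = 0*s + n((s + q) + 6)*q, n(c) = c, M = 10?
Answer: 2415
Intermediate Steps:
E(s, q) = q*(6 + q + s) (E(s, q) = 0*s + ((s + q) + 6)*q = 0 + ((q + s) + 6)*q = 0 + (6 + q + s)*q = 0 + q*(6 + q + s) = q*(6 + q + s))
d(y) = 6 + y²*(8 + y)² (d(y) = 6 + (y*(6 + y + 2))² = 6 + (y*(8 + y))² = 6 + y²*(8 + y)²)
d(-12) - (-7)*(5 + M) = (6 + (-12)²*(8 - 12)²) - (-7)*(5 + 10) = (6 + 144*(-4)²) - (-7)*15 = (6 + 144*16) - 1*(-105) = (6 + 2304) + 105 = 2310 + 105 = 2415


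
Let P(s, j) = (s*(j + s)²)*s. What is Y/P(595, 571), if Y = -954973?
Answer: -954973/481316812900 ≈ -1.9841e-6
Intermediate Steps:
P(s, j) = s²*(j + s)²
Y/P(595, 571) = -954973*1/(354025*(571 + 595)²) = -954973/(354025*1166²) = -954973/(354025*1359556) = -954973/481316812900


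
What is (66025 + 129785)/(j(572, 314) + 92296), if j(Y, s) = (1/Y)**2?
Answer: 12813179808/6039554893 ≈ 2.1215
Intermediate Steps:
j(Y, s) = Y**(-2)
(66025 + 129785)/(j(572, 314) + 92296) = (66025 + 129785)/(572**(-2) + 92296) = 195810/(1/327184 + 92296) = 195810/(30197774465/327184) = 195810*(327184/30197774465) = 12813179808/6039554893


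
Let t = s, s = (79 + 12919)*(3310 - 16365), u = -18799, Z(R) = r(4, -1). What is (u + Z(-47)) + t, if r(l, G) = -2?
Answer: -169707691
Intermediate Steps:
Z(R) = -2
s = -169688890 (s = 12998*(-13055) = -169688890)
t = -169688890
(u + Z(-47)) + t = (-18799 - 2) - 169688890 = -18801 - 169688890 = -169707691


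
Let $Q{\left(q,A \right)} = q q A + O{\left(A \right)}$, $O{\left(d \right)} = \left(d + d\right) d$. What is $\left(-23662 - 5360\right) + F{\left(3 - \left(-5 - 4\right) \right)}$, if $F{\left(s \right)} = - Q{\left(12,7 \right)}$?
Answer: $-30128$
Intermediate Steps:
$O{\left(d \right)} = 2 d^{2}$ ($O{\left(d \right)} = 2 d d = 2 d^{2}$)
$Q{\left(q,A \right)} = 2 A^{2} + A q^{2}$ ($Q{\left(q,A \right)} = q q A + 2 A^{2} = q^{2} A + 2 A^{2} = A q^{2} + 2 A^{2} = 2 A^{2} + A q^{2}$)
$F{\left(s \right)} = -1106$ ($F{\left(s \right)} = - 7 \left(12^{2} + 2 \cdot 7\right) = - 7 \left(144 + 14\right) = - 7 \cdot 158 = \left(-1\right) 1106 = -1106$)
$\left(-23662 - 5360\right) + F{\left(3 - \left(-5 - 4\right) \right)} = \left(-23662 - 5360\right) - 1106 = -29022 - 1106 = -30128$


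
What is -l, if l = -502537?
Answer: 502537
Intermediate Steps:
-l = -1*(-502537) = 502537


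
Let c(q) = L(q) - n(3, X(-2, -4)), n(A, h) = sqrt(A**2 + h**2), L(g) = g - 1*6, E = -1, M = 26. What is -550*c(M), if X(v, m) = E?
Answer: -11000 + 550*sqrt(10) ≈ -9260.8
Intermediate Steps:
L(g) = -6 + g (L(g) = g - 6 = -6 + g)
X(v, m) = -1
c(q) = -6 + q - sqrt(10) (c(q) = (-6 + q) - sqrt(3**2 + (-1)**2) = (-6 + q) - sqrt(9 + 1) = (-6 + q) - sqrt(10) = -6 + q - sqrt(10))
-550*c(M) = -550*(-6 + 26 - sqrt(10)) = -550*(20 - sqrt(10)) = -11000 + 550*sqrt(10)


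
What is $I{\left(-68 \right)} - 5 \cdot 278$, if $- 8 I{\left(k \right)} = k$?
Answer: $- \frac{2763}{2} \approx -1381.5$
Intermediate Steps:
$I{\left(k \right)} = - \frac{k}{8}$
$I{\left(-68 \right)} - 5 \cdot 278 = \left(- \frac{1}{8}\right) \left(-68\right) - 5 \cdot 278 = \frac{17}{2} - 1390 = - \frac{2763}{2}$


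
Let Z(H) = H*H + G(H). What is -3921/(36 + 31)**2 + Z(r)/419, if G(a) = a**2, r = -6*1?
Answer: -1319691/1880891 ≈ -0.70163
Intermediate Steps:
r = -6
Z(H) = 2*H**2 (Z(H) = H*H + H**2 = H**2 + H**2 = 2*H**2)
-3921/(36 + 31)**2 + Z(r)/419 = -3921/(36 + 31)**2 + (2*(-6)**2)/419 = -3921/(67**2) + (2*36)*(1/419) = -3921/4489 + 72*(1/419) = -3921*1/4489 + 72/419 = -3921/4489 + 72/419 = -1319691/1880891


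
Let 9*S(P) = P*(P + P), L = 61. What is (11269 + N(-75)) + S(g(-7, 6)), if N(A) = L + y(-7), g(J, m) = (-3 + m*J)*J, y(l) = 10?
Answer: 33390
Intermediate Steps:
g(J, m) = J*(-3 + J*m) (g(J, m) = (-3 + J*m)*J = J*(-3 + J*m))
N(A) = 71 (N(A) = 61 + 10 = 71)
S(P) = 2*P²/9 (S(P) = (P*(P + P))/9 = (P*(2*P))/9 = (2*P²)/9 = 2*P²/9)
(11269 + N(-75)) + S(g(-7, 6)) = (11269 + 71) + 2*(-7*(-3 - 7*6))²/9 = 11340 + 2*(-7*(-3 - 42))²/9 = 11340 + 2*(-7*(-45))²/9 = 11340 + (2/9)*315² = 11340 + (2/9)*99225 = 11340 + 22050 = 33390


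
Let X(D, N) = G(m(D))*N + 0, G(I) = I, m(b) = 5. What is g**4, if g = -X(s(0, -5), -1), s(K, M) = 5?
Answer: 625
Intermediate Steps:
X(D, N) = 5*N (X(D, N) = 5*N + 0 = 5*N)
g = 5 (g = -5*(-1) = -1*(-5) = 5)
g**4 = 5**4 = 625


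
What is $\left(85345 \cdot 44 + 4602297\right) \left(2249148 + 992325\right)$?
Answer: $27090536043621$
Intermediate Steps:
$\left(85345 \cdot 44 + 4602297\right) \left(2249148 + 992325\right) = \left(3755180 + 4602297\right) 3241473 = 8357477 \cdot 3241473 = 27090536043621$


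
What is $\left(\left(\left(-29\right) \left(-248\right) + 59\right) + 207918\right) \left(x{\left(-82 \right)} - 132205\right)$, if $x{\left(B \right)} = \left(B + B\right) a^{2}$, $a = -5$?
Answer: $-29328610545$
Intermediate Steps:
$x{\left(B \right)} = 50 B$ ($x{\left(B \right)} = \left(B + B\right) \left(-5\right)^{2} = 2 B 25 = 50 B$)
$\left(\left(\left(-29\right) \left(-248\right) + 59\right) + 207918\right) \left(x{\left(-82 \right)} - 132205\right) = \left(\left(\left(-29\right) \left(-248\right) + 59\right) + 207918\right) \left(50 \left(-82\right) - 132205\right) = \left(\left(7192 + 59\right) + 207918\right) \left(-4100 - 132205\right) = \left(7251 + 207918\right) \left(-136305\right) = 215169 \left(-136305\right) = -29328610545$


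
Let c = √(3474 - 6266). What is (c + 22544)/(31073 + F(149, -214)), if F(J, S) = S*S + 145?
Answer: 11272/38507 + I*√698/38507 ≈ 0.29273 + 0.0006861*I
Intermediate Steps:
c = 2*I*√698 (c = √(-2792) = 2*I*√698 ≈ 52.839*I)
F(J, S) = 145 + S² (F(J, S) = S² + 145 = 145 + S²)
(c + 22544)/(31073 + F(149, -214)) = (2*I*√698 + 22544)/(31073 + (145 + (-214)²)) = (22544 + 2*I*√698)/(31073 + (145 + 45796)) = (22544 + 2*I*√698)/(31073 + 45941) = (22544 + 2*I*√698)/77014 = (22544 + 2*I*√698)*(1/77014) = 11272/38507 + I*√698/38507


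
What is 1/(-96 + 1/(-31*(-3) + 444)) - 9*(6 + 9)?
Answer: -6959922/51551 ≈ -135.01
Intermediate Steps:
1/(-96 + 1/(-31*(-3) + 444)) - 9*(6 + 9) = 1/(-96 + 1/(93 + 444)) - 9*15 = 1/(-96 + 1/537) - 1*135 = 1/(-96 + 1/537) - 135 = 1/(-51551/537) - 135 = -537/51551 - 135 = -6959922/51551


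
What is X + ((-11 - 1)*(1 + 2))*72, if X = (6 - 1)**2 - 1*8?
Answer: -2575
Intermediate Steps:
X = 17 (X = 5**2 - 8 = 25 - 8 = 17)
X + ((-11 - 1)*(1 + 2))*72 = 17 + ((-11 - 1)*(1 + 2))*72 = 17 - 12*3*72 = 17 - 36*72 = 17 - 2592 = -2575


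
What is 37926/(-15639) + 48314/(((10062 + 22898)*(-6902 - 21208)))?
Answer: -5856567828041/2414936846400 ≈ -2.4251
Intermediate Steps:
37926/(-15639) + 48314/(((10062 + 22898)*(-6902 - 21208))) = 37926*(-1/15639) + 48314/((32960*(-28110))) = -12642/5213 + 48314/(-926505600) = -12642/5213 + 48314*(-1/926505600) = -12642/5213 - 24157/463252800 = -5856567828041/2414936846400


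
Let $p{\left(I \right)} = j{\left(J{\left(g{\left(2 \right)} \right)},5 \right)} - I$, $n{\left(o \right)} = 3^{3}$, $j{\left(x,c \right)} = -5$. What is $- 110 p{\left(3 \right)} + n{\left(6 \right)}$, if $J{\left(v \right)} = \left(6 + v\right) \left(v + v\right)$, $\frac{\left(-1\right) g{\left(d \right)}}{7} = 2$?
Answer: $907$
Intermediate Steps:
$g{\left(d \right)} = -14$ ($g{\left(d \right)} = \left(-7\right) 2 = -14$)
$J{\left(v \right)} = 2 v \left(6 + v\right)$ ($J{\left(v \right)} = \left(6 + v\right) 2 v = 2 v \left(6 + v\right)$)
$n{\left(o \right)} = 27$
$p{\left(I \right)} = -5 - I$
$- 110 p{\left(3 \right)} + n{\left(6 \right)} = - 110 \left(-5 - 3\right) + 27 = \left(-110\right) \left(-8\right) + 27 = 880 + 27 = 907$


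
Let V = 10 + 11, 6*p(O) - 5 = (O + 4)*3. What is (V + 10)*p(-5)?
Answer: 31/3 ≈ 10.333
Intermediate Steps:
p(O) = 17/6 + O/2 (p(O) = 5/6 + ((O + 4)*3)/6 = 5/6 + ((4 + O)*3)/6 = 5/6 + (12 + 3*O)/6 = 5/6 + (2 + O/2) = 17/6 + O/2)
V = 21
(V + 10)*p(-5) = (21 + 10)*(17/6 + (1/2)*(-5)) = 31*(17/6 - 5/2) = 31*(1/3) = 31/3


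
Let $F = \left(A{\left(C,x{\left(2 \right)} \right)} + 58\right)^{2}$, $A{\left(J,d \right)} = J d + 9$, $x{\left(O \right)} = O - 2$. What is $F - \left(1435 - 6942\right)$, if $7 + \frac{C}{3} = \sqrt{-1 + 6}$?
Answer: $9996$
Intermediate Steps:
$x{\left(O \right)} = -2 + O$
$C = -21 + 3 \sqrt{5}$ ($C = -21 + 3 \sqrt{-1 + 6} = -21 + 3 \sqrt{5} \approx -14.292$)
$A{\left(J,d \right)} = 9 + J d$
$F = 4489$ ($F = \left(\left(9 + \left(-21 + 3 \sqrt{5}\right) \left(-2 + 2\right)\right) + 58\right)^{2} = \left(\left(9 + \left(-21 + 3 \sqrt{5}\right) 0\right) + 58\right)^{2} = \left(\left(9 + 0\right) + 58\right)^{2} = \left(9 + 58\right)^{2} = 67^{2} = 4489$)
$F - \left(1435 - 6942\right) = 4489 - \left(1435 - 6942\right) = 4489 - -5507 = 4489 + 5507 = 9996$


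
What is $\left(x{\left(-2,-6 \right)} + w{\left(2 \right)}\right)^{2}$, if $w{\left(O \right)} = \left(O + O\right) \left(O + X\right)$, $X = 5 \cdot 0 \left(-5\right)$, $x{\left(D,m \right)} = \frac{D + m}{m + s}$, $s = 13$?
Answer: $\frac{2304}{49} \approx 47.02$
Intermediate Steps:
$x{\left(D,m \right)} = \frac{D + m}{13 + m}$ ($x{\left(D,m \right)} = \frac{D + m}{m + 13} = \frac{D + m}{13 + m}$)
$X = 0$ ($X = 0 \left(-5\right) = 0$)
$w{\left(O \right)} = 2 O^{2}$ ($w{\left(O \right)} = \left(O + O\right) \left(O + 0\right) = 2 O O = 2 O^{2}$)
$\left(x{\left(-2,-6 \right)} + w{\left(2 \right)}\right)^{2} = \left(\frac{-2 - 6}{13 - 6} + 2 \cdot 2^{2}\right)^{2} = \left(\frac{1}{7} \left(-8\right) + 2 \cdot 4\right)^{2} = \left(\frac{1}{7} \left(-8\right) + 8\right)^{2} = \left(- \frac{8}{7} + 8\right)^{2} = \left(\frac{48}{7}\right)^{2} = \frac{2304}{49}$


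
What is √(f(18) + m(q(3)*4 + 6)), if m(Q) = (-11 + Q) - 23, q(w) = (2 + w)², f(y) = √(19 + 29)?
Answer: 2*√(18 + √3) ≈ 8.8842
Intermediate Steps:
f(y) = 4*√3 (f(y) = √48 = 4*√3)
m(Q) = -34 + Q
√(f(18) + m(q(3)*4 + 6)) = √(4*√3 + (-34 + ((2 + 3)²*4 + 6))) = √(4*√3 + (-34 + (5²*4 + 6))) = √(4*√3 + (-34 + (25*4 + 6))) = √(4*√3 + (-34 + (100 + 6))) = √(4*√3 + (-34 + 106)) = √(4*√3 + 72) = √(72 + 4*√3)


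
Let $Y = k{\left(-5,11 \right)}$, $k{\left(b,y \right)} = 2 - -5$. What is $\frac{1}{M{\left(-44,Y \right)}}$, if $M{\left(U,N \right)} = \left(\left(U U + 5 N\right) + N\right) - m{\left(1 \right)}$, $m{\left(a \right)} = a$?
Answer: $\frac{1}{1977} \approx 0.00050582$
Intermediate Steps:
$k{\left(b,y \right)} = 7$ ($k{\left(b,y \right)} = 2 + 5 = 7$)
$Y = 7$
$M{\left(U,N \right)} = -1 + U^{2} + 6 N$ ($M{\left(U,N \right)} = \left(\left(U U + 5 N\right) + N\right) - 1 = \left(\left(U^{2} + 5 N\right) + N\right) - 1 = \left(U^{2} + 6 N\right) - 1 = -1 + U^{2} + 6 N$)
$\frac{1}{M{\left(-44,Y \right)}} = \frac{1}{-1 + \left(-44\right)^{2} + 6 \cdot 7} = \frac{1}{-1 + 1936 + 42} = \frac{1}{1977}$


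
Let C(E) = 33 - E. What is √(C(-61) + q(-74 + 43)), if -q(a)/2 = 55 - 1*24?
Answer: 4*√2 ≈ 5.6569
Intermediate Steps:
q(a) = -62 (q(a) = -2*(55 - 1*24) = -2*(55 - 24) = -2*31 = -62)
√(C(-61) + q(-74 + 43)) = √((33 - 1*(-61)) - 62) = √((33 + 61) - 62) = √(94 - 62) = √32 = 4*√2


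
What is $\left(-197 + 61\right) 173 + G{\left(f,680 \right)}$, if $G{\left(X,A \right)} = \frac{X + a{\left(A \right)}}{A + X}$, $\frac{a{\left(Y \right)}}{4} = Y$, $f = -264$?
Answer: $- \frac{1223149}{52} \approx -23522.0$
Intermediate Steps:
$a{\left(Y \right)} = 4 Y$
$G{\left(X,A \right)} = \frac{X + 4 A}{A + X}$
$\left(-197 + 61\right) 173 + G{\left(f,680 \right)} = \left(-197 + 61\right) 173 + \frac{-264 + 4 \cdot 680}{680 - 264} = \left(-136\right) 173 + \frac{-264 + 2720}{416} = -23528 + \frac{1}{416} \cdot 2456 = -23528 + \frac{307}{52} = - \frac{1223149}{52}$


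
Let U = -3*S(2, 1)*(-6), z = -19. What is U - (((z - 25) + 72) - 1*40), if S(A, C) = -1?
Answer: -6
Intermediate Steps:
U = -18 (U = -3*(-1)*(-6) = 3*(-6) = -18)
U - (((z - 25) + 72) - 1*40) = -18 - (((-19 - 25) + 72) - 1*40) = -18 - ((-44 + 72) - 40) = -18 - (28 - 40) = -18 - 1*(-12) = -18 + 12 = -6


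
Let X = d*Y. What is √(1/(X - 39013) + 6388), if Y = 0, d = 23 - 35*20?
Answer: √9722626472559/39013 ≈ 79.925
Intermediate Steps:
d = -677 (d = 23 - 700 = -677)
X = 0 (X = -677*0 = 0)
√(1/(X - 39013) + 6388) = √(1/(0 - 39013) + 6388) = √(1/(-39013) + 6388) = √(-1/39013 + 6388) = √(249215043/39013) = √9722626472559/39013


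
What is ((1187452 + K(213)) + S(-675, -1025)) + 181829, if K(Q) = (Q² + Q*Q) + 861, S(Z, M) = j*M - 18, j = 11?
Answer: 1449587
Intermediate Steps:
S(Z, M) = -18 + 11*M (S(Z, M) = 11*M - 18 = -18 + 11*M)
K(Q) = 861 + 2*Q² (K(Q) = (Q² + Q²) + 861 = 2*Q² + 861 = 861 + 2*Q²)
((1187452 + K(213)) + S(-675, -1025)) + 181829 = ((1187452 + (861 + 2*213²)) + (-18 + 11*(-1025))) + 181829 = ((1187452 + (861 + 2*45369)) + (-18 - 11275)) + 181829 = ((1187452 + (861 + 90738)) - 11293) + 181829 = ((1187452 + 91599) - 11293) + 181829 = (1279051 - 11293) + 181829 = 1267758 + 181829 = 1449587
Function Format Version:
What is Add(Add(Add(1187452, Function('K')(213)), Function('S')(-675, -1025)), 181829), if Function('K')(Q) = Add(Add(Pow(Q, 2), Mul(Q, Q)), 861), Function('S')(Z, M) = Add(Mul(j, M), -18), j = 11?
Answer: 1449587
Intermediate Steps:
Function('S')(Z, M) = Add(-18, Mul(11, M)) (Function('S')(Z, M) = Add(Mul(11, M), -18) = Add(-18, Mul(11, M)))
Function('K')(Q) = Add(861, Mul(2, Pow(Q, 2))) (Function('K')(Q) = Add(Add(Pow(Q, 2), Pow(Q, 2)), 861) = Add(Mul(2, Pow(Q, 2)), 861) = Add(861, Mul(2, Pow(Q, 2))))
Add(Add(Add(1187452, Function('K')(213)), Function('S')(-675, -1025)), 181829) = Add(Add(Add(1187452, Add(861, Mul(2, Pow(213, 2)))), Add(-18, Mul(11, -1025))), 181829) = Add(Add(Add(1187452, Add(861, Mul(2, 45369))), Add(-18, -11275)), 181829) = Add(Add(Add(1187452, Add(861, 90738)), -11293), 181829) = Add(Add(Add(1187452, 91599), -11293), 181829) = Add(Add(1279051, -11293), 181829) = Add(1267758, 181829) = 1449587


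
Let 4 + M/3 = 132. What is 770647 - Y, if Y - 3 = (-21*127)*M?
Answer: 1794772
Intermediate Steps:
M = 384 (M = -12 + 3*132 = -12 + 396 = 384)
Y = -1024125 (Y = 3 - 21*127*384 = 3 - 2667*384 = 3 - 1024128 = -1024125)
770647 - Y = 770647 - 1*(-1024125) = 770647 + 1024125 = 1794772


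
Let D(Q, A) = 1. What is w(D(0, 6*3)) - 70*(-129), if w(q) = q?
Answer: 9031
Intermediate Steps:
w(D(0, 6*3)) - 70*(-129) = 1 - 70*(-129) = 1 + 9030 = 9031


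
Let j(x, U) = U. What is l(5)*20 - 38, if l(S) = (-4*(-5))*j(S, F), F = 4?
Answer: 1562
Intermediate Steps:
l(S) = 80 (l(S) = -4*(-5)*4 = 20*4 = 80)
l(5)*20 - 38 = 80*20 - 38 = 1600 - 38 = 1562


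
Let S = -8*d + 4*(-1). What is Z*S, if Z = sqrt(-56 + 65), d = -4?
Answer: 84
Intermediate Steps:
S = 28 (S = -8*(-4) + 4*(-1) = 32 - 4 = 28)
Z = 3 (Z = sqrt(9) = 3)
Z*S = 3*28 = 84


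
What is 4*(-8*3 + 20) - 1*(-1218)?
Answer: 1202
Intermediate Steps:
4*(-8*3 + 20) - 1*(-1218) = 4*(-24 + 20) + 1218 = 4*(-4) + 1218 = -16 + 1218 = 1202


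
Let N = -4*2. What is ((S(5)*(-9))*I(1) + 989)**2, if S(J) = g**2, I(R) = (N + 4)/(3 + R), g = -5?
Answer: 1473796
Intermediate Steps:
N = -8
I(R) = -4/(3 + R) (I(R) = (-8 + 4)/(3 + R) = -4/(3 + R))
S(J) = 25 (S(J) = (-5)**2 = 25)
((S(5)*(-9))*I(1) + 989)**2 = ((25*(-9))*(-4/(3 + 1)) + 989)**2 = (-(-900)/4 + 989)**2 = (-225*(-1) + 989)**2 = (225 + 989)**2 = 1214**2 = 1473796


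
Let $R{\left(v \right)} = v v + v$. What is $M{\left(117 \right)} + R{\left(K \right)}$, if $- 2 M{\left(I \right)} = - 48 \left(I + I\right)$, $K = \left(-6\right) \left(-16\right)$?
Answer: $14928$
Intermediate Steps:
$K = 96$
$M{\left(I \right)} = 48 I$ ($M{\left(I \right)} = - \frac{\left(-48\right) \left(I + I\right)}{2} = - \frac{\left(-48\right) 2 I}{2} = - \frac{\left(-96\right) I}{2} = 48 I$)
$R{\left(v \right)} = v + v^{2}$ ($R{\left(v \right)} = v^{2} + v = v + v^{2}$)
$M{\left(117 \right)} + R{\left(K \right)} = 48 \cdot 117 + 96 \left(1 + 96\right) = 5616 + 96 \cdot 97 = 5616 + 9312 = 14928$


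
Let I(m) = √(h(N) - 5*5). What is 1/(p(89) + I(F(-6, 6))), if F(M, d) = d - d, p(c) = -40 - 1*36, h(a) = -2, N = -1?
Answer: -76/5803 - 3*I*√3/5803 ≈ -0.013097 - 0.00089542*I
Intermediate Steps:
p(c) = -76 (p(c) = -40 - 36 = -76)
F(M, d) = 0
I(m) = 3*I*√3 (I(m) = √(-2 - 5*5) = √(-2 - 25) = √(-27) = 3*I*√3)
1/(p(89) + I(F(-6, 6))) = 1/(-76 + 3*I*√3)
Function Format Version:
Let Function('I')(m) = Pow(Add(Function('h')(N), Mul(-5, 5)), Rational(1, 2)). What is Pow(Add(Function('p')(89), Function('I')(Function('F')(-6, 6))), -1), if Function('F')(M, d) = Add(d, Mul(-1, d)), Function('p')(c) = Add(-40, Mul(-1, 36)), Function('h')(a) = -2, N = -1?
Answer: Add(Rational(-76, 5803), Mul(Rational(-3, 5803), I, Pow(3, Rational(1, 2)))) ≈ Add(-0.013097, Mul(-0.00089542, I))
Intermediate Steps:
Function('p')(c) = -76 (Function('p')(c) = Add(-40, -36) = -76)
Function('F')(M, d) = 0
Function('I')(m) = Mul(3, I, Pow(3, Rational(1, 2))) (Function('I')(m) = Pow(Add(-2, Mul(-5, 5)), Rational(1, 2)) = Pow(Add(-2, -25), Rational(1, 2)) = Pow(-27, Rational(1, 2)) = Mul(3, I, Pow(3, Rational(1, 2))))
Pow(Add(Function('p')(89), Function('I')(Function('F')(-6, 6))), -1) = Pow(Add(-76, Mul(3, I, Pow(3, Rational(1, 2)))), -1)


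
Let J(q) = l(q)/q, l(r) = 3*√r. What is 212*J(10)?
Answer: 318*√10/5 ≈ 201.12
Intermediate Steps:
J(q) = 3/√q (J(q) = (3*√q)/q = 3/√q)
212*J(10) = 212*(3/√10) = 212*(3*(√10/10)) = 212*(3*√10/10) = 318*√10/5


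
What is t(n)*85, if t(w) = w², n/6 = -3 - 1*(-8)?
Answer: 76500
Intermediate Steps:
n = 30 (n = 6*(-3 - 1*(-8)) = 6*(-3 + 8) = 6*5 = 30)
t(n)*85 = 30²*85 = 900*85 = 76500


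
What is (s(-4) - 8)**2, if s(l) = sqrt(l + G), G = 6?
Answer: (8 - sqrt(2))**2 ≈ 43.373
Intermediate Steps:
s(l) = sqrt(6 + l) (s(l) = sqrt(l + 6) = sqrt(6 + l))
(s(-4) - 8)**2 = (sqrt(6 - 4) - 8)**2 = (sqrt(2) - 8)**2 = (-8 + sqrt(2))**2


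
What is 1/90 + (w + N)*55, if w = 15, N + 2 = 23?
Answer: 178201/90 ≈ 1980.0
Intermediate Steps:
N = 21 (N = -2 + 23 = 21)
1/90 + (w + N)*55 = 1/90 + (15 + 21)*55 = 1/90 + 36*55 = 1/90 + 1980 = 178201/90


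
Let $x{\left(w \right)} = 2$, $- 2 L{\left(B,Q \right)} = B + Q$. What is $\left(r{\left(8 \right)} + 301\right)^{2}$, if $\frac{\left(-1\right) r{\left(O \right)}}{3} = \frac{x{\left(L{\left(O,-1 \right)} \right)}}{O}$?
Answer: $\frac{1442401}{16} \approx 90150.0$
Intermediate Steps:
$L{\left(B,Q \right)} = - \frac{B}{2} - \frac{Q}{2}$ ($L{\left(B,Q \right)} = - \frac{B + Q}{2} = - \frac{B}{2} - \frac{Q}{2}$)
$r{\left(O \right)} = - \frac{6}{O}$ ($r{\left(O \right)} = - 3 \frac{2}{O} = - \frac{6}{O}$)
$\left(r{\left(8 \right)} + 301\right)^{2} = \left(- \frac{6}{8} + 301\right)^{2} = \left(\left(-6\right) \frac{1}{8} + 301\right)^{2} = \left(- \frac{3}{4} + 301\right)^{2} = \left(\frac{1201}{4}\right)^{2} = \frac{1442401}{16}$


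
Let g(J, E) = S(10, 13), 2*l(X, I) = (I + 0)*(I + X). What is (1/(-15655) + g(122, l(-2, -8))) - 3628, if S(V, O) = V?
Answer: -56639791/15655 ≈ -3618.0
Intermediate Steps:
l(X, I) = I*(I + X)/2 (l(X, I) = ((I + 0)*(I + X))/2 = (I*(I + X))/2 = I*(I + X)/2)
g(J, E) = 10
(1/(-15655) + g(122, l(-2, -8))) - 3628 = (1/(-15655) + 10) - 3628 = (-1/15655 + 10) - 3628 = 156549/15655 - 3628 = -56639791/15655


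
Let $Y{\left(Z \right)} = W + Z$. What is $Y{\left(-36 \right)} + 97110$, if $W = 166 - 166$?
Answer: $97074$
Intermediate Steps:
$W = 0$
$Y{\left(Z \right)} = Z$ ($Y{\left(Z \right)} = 0 + Z = Z$)
$Y{\left(-36 \right)} + 97110 = -36 + 97110 = 97074$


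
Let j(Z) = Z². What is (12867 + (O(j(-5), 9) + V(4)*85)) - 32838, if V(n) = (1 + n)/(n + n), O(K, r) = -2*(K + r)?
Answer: -159887/8 ≈ -19986.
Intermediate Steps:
O(K, r) = -2*K - 2*r
V(n) = (1 + n)/(2*n) (V(n) = (1 + n)/((2*n)) = (1 + n)*(1/(2*n)) = (1 + n)/(2*n))
(12867 + (O(j(-5), 9) + V(4)*85)) - 32838 = (12867 + ((-2*(-5)² - 2*9) + ((½)*(1 + 4)/4)*85)) - 32838 = (12867 + ((-2*25 - 18) + ((½)*(¼)*5)*85)) - 32838 = (12867 + ((-50 - 18) + (5/8)*85)) - 32838 = (12867 + (-68 + 425/8)) - 32838 = (12867 - 119/8) - 32838 = 102817/8 - 32838 = -159887/8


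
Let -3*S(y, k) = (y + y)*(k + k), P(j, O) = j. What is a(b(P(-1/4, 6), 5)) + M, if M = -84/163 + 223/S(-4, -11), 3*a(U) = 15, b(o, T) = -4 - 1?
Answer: 19609/28688 ≈ 0.68353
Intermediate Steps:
b(o, T) = -5
a(U) = 5 (a(U) = (⅓)*15 = 5)
S(y, k) = -4*k*y/3 (S(y, k) = -(y + y)*(k + k)/3 = -2*y*2*k/3 = -4*k*y/3)
M = -123831/28688 (M = -84/163 + 223/((-4/3*(-11)*(-4))) = -84*1/163 + 223/(-176/3) = -84/163 + 223*(-3/176) = -84/163 - 669/176 = -123831/28688 ≈ -4.3165)
a(b(P(-1/4, 6), 5)) + M = 5 - 123831/28688 = 19609/28688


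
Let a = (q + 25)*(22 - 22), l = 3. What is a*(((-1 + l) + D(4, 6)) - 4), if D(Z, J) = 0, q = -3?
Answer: 0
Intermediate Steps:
a = 0 (a = (-3 + 25)*(22 - 22) = 22*0 = 0)
a*(((-1 + l) + D(4, 6)) - 4) = 0*(((-1 + 3) + 0) - 4) = 0*((2 + 0) - 4) = 0*(2 - 4) = 0*(-2) = 0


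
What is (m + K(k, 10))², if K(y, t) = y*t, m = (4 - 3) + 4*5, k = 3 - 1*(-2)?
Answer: 5041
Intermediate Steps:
k = 5 (k = 3 + 2 = 5)
m = 21 (m = 1 + 20 = 21)
K(y, t) = t*y
(m + K(k, 10))² = (21 + 10*5)² = (21 + 50)² = 71² = 5041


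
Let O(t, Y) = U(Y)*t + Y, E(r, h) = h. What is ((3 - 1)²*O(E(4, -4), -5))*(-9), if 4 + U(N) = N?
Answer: -1116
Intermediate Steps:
U(N) = -4 + N
O(t, Y) = Y + t*(-4 + Y) (O(t, Y) = (-4 + Y)*t + Y = t*(-4 + Y) + Y = Y + t*(-4 + Y))
((3 - 1)²*O(E(4, -4), -5))*(-9) = ((3 - 1)²*(-5 - 4*(-4 - 5)))*(-9) = (2²*(-5 - 4*(-9)))*(-9) = (4*(-5 + 36))*(-9) = (4*31)*(-9) = 124*(-9) = -1116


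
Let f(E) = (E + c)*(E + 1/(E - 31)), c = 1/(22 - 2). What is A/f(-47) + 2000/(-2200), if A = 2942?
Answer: 5350530/12625481 ≈ 0.42379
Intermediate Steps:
c = 1/20 ≈ 0.050000
f(E) = (1/20 + E)*(E + 1/(-31 + E)) (f(E) = (E + 1/20)*(E + 1/(E - 31)) = (1/20 + E)*(E + 1/(-31 + E)))
A/f(-47) + 2000/(-2200) = 2942/(((1 - 619*(-47)**2 - 11*(-47) + 20*(-47)**3)/(20*(-31 - 47)))) + 2000/(-2200) = 2942/(((1/20)*(1 - 619*2209 + 517 + 20*(-103823))/(-78))) + 2000*(-1/2200) = 2942/(((1/20)*(-1/78)*(1 - 1367371 + 517 - 2076460))) - 10/11 = 2942/(((1/20)*(-1/78)*(-3443313))) - 10/11 = 2942/(1147771/520) - 10/11 = 2942*(520/1147771) - 10/11 = 1529840/1147771 - 10/11 = 5350530/12625481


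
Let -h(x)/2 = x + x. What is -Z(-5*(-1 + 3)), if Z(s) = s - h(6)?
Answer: -14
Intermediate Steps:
h(x) = -4*x (h(x) = -2*(x + x) = -4*x)
Z(s) = 24 + s (Z(s) = s - (-4)*6 = s - 1*(-24) = s + 24 = 24 + s)
-Z(-5*(-1 + 3)) = -(24 - 5*(-1 + 3)) = -(24 - 5*2) = -(24 - 10) = -1*14 = -14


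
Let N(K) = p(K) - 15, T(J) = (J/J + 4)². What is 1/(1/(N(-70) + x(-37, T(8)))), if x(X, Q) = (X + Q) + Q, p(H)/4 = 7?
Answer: 26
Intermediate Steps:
p(H) = 28 (p(H) = 4*7 = 28)
T(J) = 25 (T(J) = (1 + 4)² = 5² = 25)
x(X, Q) = X + 2*Q (x(X, Q) = (Q + X) + Q = X + 2*Q)
N(K) = 13 (N(K) = 28 - 15 = 13)
1/(1/(N(-70) + x(-37, T(8)))) = 1/(1/(13 + (-37 + 2*25))) = 1/(1/(13 + (-37 + 50))) = 1/(1/(13 + 13)) = 1/(1/26) = 26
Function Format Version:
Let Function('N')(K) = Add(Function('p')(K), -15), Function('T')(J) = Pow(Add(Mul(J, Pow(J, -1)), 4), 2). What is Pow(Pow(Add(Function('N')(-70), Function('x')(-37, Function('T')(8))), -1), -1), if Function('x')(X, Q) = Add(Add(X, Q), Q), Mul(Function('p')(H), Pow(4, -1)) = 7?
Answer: 26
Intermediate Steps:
Function('p')(H) = 28 (Function('p')(H) = Mul(4, 7) = 28)
Function('T')(J) = 25 (Function('T')(J) = Pow(Add(1, 4), 2) = Pow(5, 2) = 25)
Function('x')(X, Q) = Add(X, Mul(2, Q)) (Function('x')(X, Q) = Add(Add(Q, X), Q) = Add(X, Mul(2, Q)))
Function('N')(K) = 13 (Function('N')(K) = Add(28, -15) = 13)
Pow(Pow(Add(Function('N')(-70), Function('x')(-37, Function('T')(8))), -1), -1) = Pow(Pow(Add(13, Add(-37, Mul(2, 25))), -1), -1) = Pow(Pow(Add(13, Add(-37, 50)), -1), -1) = Pow(Pow(Add(13, 13), -1), -1) = Pow(Pow(26, -1), -1) = Pow(Rational(1, 26), -1) = 26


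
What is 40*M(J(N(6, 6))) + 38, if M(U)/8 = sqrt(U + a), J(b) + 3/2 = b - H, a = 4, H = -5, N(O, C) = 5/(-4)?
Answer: 838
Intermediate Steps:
N(O, C) = -5/4 (N(O, C) = 5*(-1/4) = -5/4)
J(b) = 7/2 + b (J(b) = -3/2 + (b - 1*(-5)) = -3/2 + (b + 5) = -3/2 + (5 + b) = 7/2 + b)
M(U) = 8*sqrt(4 + U) (M(U) = 8*sqrt(U + 4) = 8*sqrt(4 + U))
40*M(J(N(6, 6))) + 38 = 40*(8*sqrt(4 + (7/2 - 5/4))) + 38 = 40*(8*sqrt(4 + 9/4)) + 38 = 40*(8*sqrt(25/4)) + 38 = 40*(8*(5/2)) + 38 = 40*20 + 38 = 800 + 38 = 838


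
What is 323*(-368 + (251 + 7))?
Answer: -35530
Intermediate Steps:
323*(-368 + (251 + 7)) = 323*(-368 + 258) = 323*(-110) = -35530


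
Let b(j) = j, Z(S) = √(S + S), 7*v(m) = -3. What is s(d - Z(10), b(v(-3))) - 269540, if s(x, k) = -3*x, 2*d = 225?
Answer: -539755/2 + 6*√5 ≈ -2.6986e+5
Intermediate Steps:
d = 225/2 (d = (½)*225 = 225/2 ≈ 112.50)
v(m) = -3/7 (v(m) = (⅐)*(-3) = -3/7)
Z(S) = √2*√S (Z(S) = √(2*S) = √2*√S)
s(d - Z(10), b(v(-3))) - 269540 = -3*(225/2 - √2*√10) - 269540 = -3*(225/2 - 2*√5) - 269540 = (-675/2 + 6*√5) - 269540 = -539755/2 + 6*√5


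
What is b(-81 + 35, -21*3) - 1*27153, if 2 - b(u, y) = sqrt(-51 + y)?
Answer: -27151 - I*sqrt(114) ≈ -27151.0 - 10.677*I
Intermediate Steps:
b(u, y) = 2 - sqrt(-51 + y)
b(-81 + 35, -21*3) - 1*27153 = (2 - sqrt(-51 - 21*3)) - 1*27153 = (2 - sqrt(-51 - 63)) - 27153 = (2 - sqrt(-114)) - 27153 = (2 - I*sqrt(114)) - 27153 = -27151 - I*sqrt(114)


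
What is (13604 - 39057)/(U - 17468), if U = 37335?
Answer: -25453/19867 ≈ -1.2812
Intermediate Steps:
(13604 - 39057)/(U - 17468) = (13604 - 39057)/(37335 - 17468) = -25453/19867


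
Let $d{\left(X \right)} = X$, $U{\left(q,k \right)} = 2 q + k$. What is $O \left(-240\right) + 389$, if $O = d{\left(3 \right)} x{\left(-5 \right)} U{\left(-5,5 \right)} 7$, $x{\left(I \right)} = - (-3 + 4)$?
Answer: $-24811$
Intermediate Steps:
$U{\left(q,k \right)} = k + 2 q$
$x{\left(I \right)} = -1$ ($x{\left(I \right)} = \left(-1\right) 1 = -1$)
$O = 105$ ($O = 3 \left(- (5 + 2 \left(-5\right))\right) 7 = 3 \left(- (5 - 10)\right) 7 = 3 \left(\left(-1\right) \left(-5\right)\right) 7 = 3 \cdot 5 \cdot 7 = 15 \cdot 7 = 105$)
$O \left(-240\right) + 389 = 105 \left(-240\right) + 389 = -25200 + 389 = -24811$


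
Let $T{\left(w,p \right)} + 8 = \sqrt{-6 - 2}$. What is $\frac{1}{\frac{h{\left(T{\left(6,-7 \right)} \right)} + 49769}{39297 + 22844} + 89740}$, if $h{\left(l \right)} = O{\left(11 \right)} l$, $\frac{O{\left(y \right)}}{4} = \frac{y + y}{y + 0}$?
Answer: $\frac{346534446999345}{31098278457781472537} - \frac{994256 i \sqrt{2}}{31098278457781472537} \approx 1.1143 \cdot 10^{-5} - 4.5214 \cdot 10^{-14} i$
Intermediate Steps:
$T{\left(w,p \right)} = -8 + 2 i \sqrt{2}$ ($T{\left(w,p \right)} = -8 + \sqrt{-6 - 2} = -8 + \sqrt{-8} = -8 + 2 i \sqrt{2}$)
$O{\left(y \right)} = 8$ ($O{\left(y \right)} = 4 \frac{y + y}{y + 0} = 4 \frac{2 y}{y} = 4 \cdot 2 = 8$)
$h{\left(l \right)} = 8 l$
$\frac{1}{\frac{h{\left(T{\left(6,-7 \right)} \right)} + 49769}{39297 + 22844} + 89740} = \frac{1}{\frac{8 \left(-8 + 2 i \sqrt{2}\right) + 49769}{39297 + 22844} + 89740} = \frac{1}{\frac{\left(-64 + 16 i \sqrt{2}\right) + 49769}{62141} + 89740} = \frac{1}{\left(49705 + 16 i \sqrt{2}\right) \frac{1}{62141} + 89740} = \frac{1}{\left(\frac{49705}{62141} + \frac{16 i \sqrt{2}}{62141}\right) + 89740} = \frac{1}{\frac{5576583045}{62141} + \frac{16 i \sqrt{2}}{62141}}$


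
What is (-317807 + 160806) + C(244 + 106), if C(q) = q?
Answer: -156651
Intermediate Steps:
(-317807 + 160806) + C(244 + 106) = (-317807 + 160806) + (244 + 106) = -157001 + 350 = -156651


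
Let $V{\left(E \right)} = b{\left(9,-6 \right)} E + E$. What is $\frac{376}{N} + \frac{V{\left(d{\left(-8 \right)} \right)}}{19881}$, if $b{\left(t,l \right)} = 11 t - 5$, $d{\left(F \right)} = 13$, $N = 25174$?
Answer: $\frac{19282573}{250242147} \approx 0.077056$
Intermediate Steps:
$b{\left(t,l \right)} = -5 + 11 t$
$V{\left(E \right)} = 95 E$ ($V{\left(E \right)} = \left(-5 + 11 \cdot 9\right) E + E = \left(-5 + 99\right) E + E = 94 E + E = 95 E$)
$\frac{376}{N} + \frac{V{\left(d{\left(-8 \right)} \right)}}{19881} = \frac{376}{25174} + \frac{95 \cdot 13}{19881} = 376 \cdot \frac{1}{25174} + 1235 \cdot \frac{1}{19881} = \frac{188}{12587} + \frac{1235}{19881} = \frac{19282573}{250242147}$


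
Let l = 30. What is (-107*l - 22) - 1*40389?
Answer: -43621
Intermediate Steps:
(-107*l - 22) - 1*40389 = (-107*30 - 22) - 1*40389 = (-3210 - 22) - 40389 = -3232 - 40389 = -43621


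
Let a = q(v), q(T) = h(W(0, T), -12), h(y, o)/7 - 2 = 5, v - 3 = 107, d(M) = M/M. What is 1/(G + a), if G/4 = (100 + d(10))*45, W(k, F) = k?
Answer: 1/18229 ≈ 5.4858e-5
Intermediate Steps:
d(M) = 1
v = 110 (v = 3 + 107 = 110)
h(y, o) = 49 (h(y, o) = 14 + 7*5 = 14 + 35 = 49)
q(T) = 49
G = 18180 (G = 4*((100 + 1)*45) = 4*(101*45) = 4*4545 = 18180)
a = 49
1/(G + a) = 1/(18180 + 49) = 1/18229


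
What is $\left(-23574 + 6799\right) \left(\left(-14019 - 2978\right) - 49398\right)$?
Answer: $1113776125$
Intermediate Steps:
$\left(-23574 + 6799\right) \left(\left(-14019 - 2978\right) - 49398\right) = - 16775 \left(\left(-14019 - 2978\right) - 49398\right) = - 16775 \left(-16997 - 49398\right) = \left(-16775\right) \left(-66395\right) = 1113776125$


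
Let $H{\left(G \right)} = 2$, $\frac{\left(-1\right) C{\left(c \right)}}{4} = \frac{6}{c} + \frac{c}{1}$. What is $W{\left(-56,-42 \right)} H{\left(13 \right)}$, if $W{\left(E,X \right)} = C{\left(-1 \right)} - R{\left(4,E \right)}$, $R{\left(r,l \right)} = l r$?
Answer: $504$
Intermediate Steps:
$C{\left(c \right)} = - \frac{24}{c} - 4 c$ ($C{\left(c \right)} = - 4 \left(\frac{6}{c} + \frac{c}{1}\right) = - 4 \left(\frac{6}{c} + c 1\right) = - 4 \left(\frac{6}{c} + c\right) = - 4 \left(c + \frac{6}{c}\right) = - \frac{24}{c} - 4 c$)
$W{\left(E,X \right)} = 28 - 4 E$ ($W{\left(E,X \right)} = \left(- \frac{24}{-1} - -4\right) - E 4 = \left(\left(-24\right) \left(-1\right) + 4\right) - 4 E = \left(24 + 4\right) - 4 E = 28 - 4 E$)
$W{\left(-56,-42 \right)} H{\left(13 \right)} = \left(28 - -224\right) 2 = \left(28 + 224\right) 2 = 252 \cdot 2 = 504$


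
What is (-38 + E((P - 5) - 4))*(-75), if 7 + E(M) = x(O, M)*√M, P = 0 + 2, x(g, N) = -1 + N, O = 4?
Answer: 3375 + 600*I*√7 ≈ 3375.0 + 1587.5*I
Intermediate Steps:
P = 2
E(M) = -7 + √M*(-1 + M) (E(M) = -7 + (-1 + M)*√M = -7 + √M*(-1 + M))
(-38 + E((P - 5) - 4))*(-75) = (-38 + (-7 + √((2 - 5) - 4)*(-1 + ((2 - 5) - 4))))*(-75) = (-38 + (-7 + √(-3 - 4)*(-1 + (-3 - 4))))*(-75) = (-38 + (-7 + √(-7)*(-1 - 7)))*(-75) = (-38 + (-7 + (I*√7)*(-8)))*(-75) = (-38 + (-7 - 8*I*√7))*(-75) = (-45 - 8*I*√7)*(-75) = 3375 + 600*I*√7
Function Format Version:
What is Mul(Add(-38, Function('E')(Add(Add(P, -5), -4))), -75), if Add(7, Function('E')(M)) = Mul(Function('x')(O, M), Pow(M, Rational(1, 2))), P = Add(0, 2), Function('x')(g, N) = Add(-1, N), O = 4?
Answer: Add(3375, Mul(600, I, Pow(7, Rational(1, 2)))) ≈ Add(3375.0, Mul(1587.5, I))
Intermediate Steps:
P = 2
Function('E')(M) = Add(-7, Mul(Pow(M, Rational(1, 2)), Add(-1, M))) (Function('E')(M) = Add(-7, Mul(Add(-1, M), Pow(M, Rational(1, 2)))) = Add(-7, Mul(Pow(M, Rational(1, 2)), Add(-1, M))))
Mul(Add(-38, Function('E')(Add(Add(P, -5), -4))), -75) = Mul(Add(-38, Add(-7, Mul(Pow(Add(Add(2, -5), -4), Rational(1, 2)), Add(-1, Add(Add(2, -5), -4))))), -75) = Mul(Add(-38, Add(-7, Mul(Pow(Add(-3, -4), Rational(1, 2)), Add(-1, Add(-3, -4))))), -75) = Mul(Add(-38, Add(-7, Mul(Pow(-7, Rational(1, 2)), Add(-1, -7)))), -75) = Mul(Add(-38, Add(-7, Mul(Mul(I, Pow(7, Rational(1, 2))), -8))), -75) = Mul(Add(-38, Add(-7, Mul(-8, I, Pow(7, Rational(1, 2))))), -75) = Mul(Add(-45, Mul(-8, I, Pow(7, Rational(1, 2)))), -75) = Add(3375, Mul(600, I, Pow(7, Rational(1, 2))))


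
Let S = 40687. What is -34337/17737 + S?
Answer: 721630982/17737 ≈ 40685.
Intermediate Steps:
-34337/17737 + S = -34337/17737 + 40687 = 721630982/17737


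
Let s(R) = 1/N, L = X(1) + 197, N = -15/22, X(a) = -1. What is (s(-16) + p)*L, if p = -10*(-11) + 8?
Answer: 342608/15 ≈ 22841.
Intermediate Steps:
p = 118 (p = 110 + 8 = 118)
N = -15/22 (N = -15*1/22 = -15/22 ≈ -0.68182)
L = 196 (L = -1 + 197 = 196)
s(R) = -22/15 (s(R) = 1/(-15/22) = -22/15)
(s(-16) + p)*L = (-22/15 + 118)*196 = (1748/15)*196 = 342608/15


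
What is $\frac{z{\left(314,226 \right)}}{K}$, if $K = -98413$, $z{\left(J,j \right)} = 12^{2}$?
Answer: $- \frac{144}{98413} \approx -0.0014632$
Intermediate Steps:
$z{\left(J,j \right)} = 144$
$\frac{z{\left(314,226 \right)}}{K} = \frac{144}{-98413} = 144 \left(- \frac{1}{98413}\right) = - \frac{144}{98413}$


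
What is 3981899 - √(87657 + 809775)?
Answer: 3981899 - 2*√224358 ≈ 3.9810e+6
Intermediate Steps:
3981899 - √(87657 + 809775) = 3981899 - √897432 = 3981899 - 2*√224358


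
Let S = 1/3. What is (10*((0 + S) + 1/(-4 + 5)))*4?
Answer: 160/3 ≈ 53.333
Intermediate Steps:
S = ⅓ ≈ 0.33333
(10*((0 + S) + 1/(-4 + 5)))*4 = (10*((0 + ⅓) + 1/(-4 + 5)))*4 = (10*(⅓ + 1/1))*4 = (10*(⅓ + 1))*4 = (10*(4/3))*4 = (40/3)*4 = 160/3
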